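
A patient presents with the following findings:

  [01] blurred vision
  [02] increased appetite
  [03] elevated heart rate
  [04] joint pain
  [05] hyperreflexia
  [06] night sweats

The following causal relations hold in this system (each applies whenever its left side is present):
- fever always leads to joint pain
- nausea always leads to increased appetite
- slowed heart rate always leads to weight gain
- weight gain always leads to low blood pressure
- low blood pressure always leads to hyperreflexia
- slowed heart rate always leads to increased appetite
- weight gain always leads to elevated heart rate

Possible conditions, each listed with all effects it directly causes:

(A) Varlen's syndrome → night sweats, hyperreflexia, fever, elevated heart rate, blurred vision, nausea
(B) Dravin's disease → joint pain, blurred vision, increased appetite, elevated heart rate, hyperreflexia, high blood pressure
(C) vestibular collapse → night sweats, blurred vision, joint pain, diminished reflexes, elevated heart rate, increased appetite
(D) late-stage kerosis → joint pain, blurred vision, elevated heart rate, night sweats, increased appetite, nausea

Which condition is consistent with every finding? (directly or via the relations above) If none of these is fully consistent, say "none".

Testing each hypothesis:
(A) Varlen's syndrome — blurred vision match; increased appetite match (by nausea → increased appetite); elevated heart rate match; joint pain match (by fever → joint pain); hyperreflexia match; night sweats match
(B) Dravin's disease — blurred vision match; increased appetite match; elevated heart rate match; joint pain match; hyperreflexia match; night sweats miss
(C) vestibular collapse — fails on hyperreflexia (predicts diminished reflexes, not hyperreflexia)
(D) late-stage kerosis — blurred vision match; increased appetite match; elevated heart rate match; joint pain match; hyperreflexia miss; night sweats match
Only (A) is consistent with every observation.

A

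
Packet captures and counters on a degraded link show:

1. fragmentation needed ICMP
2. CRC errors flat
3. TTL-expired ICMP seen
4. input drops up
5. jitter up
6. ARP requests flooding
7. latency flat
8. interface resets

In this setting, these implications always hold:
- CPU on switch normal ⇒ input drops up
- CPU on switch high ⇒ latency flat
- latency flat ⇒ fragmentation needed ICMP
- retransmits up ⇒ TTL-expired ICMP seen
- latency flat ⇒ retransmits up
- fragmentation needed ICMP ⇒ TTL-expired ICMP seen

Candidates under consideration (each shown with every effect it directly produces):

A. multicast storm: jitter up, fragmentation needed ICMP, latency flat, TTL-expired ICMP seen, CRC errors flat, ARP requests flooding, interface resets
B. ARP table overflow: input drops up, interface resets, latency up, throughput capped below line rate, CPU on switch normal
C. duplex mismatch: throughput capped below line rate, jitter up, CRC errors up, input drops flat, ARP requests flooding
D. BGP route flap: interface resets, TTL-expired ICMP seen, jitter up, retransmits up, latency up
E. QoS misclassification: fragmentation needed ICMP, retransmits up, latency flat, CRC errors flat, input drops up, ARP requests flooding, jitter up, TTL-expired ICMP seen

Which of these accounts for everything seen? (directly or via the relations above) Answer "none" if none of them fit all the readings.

Checking each candidate against the observations:
(A) multicast storm — does not account for input drops up
(B) ARP table overflow — fails on fragmentation needed ICMP, CRC errors flat, TTL-expired ICMP seen, jitter up, ARP requests flooding, latency flat (predicts latency up, not latency flat)
(C) duplex mismatch — fragmentation needed ICMP ✗; CRC errors flat ✗; TTL-expired ICMP seen ✗; input drops up ✗; jitter up ✓; ARP requests flooding ✓; latency flat ✗; interface resets ✗
(D) BGP route flap — fails on fragmentation needed ICMP, CRC errors flat, input drops up, ARP requests flooding, latency flat (predicts latency up, not latency flat)
(E) QoS misclassification — does not account for interface resets
None of the listed candidates fits everything.

none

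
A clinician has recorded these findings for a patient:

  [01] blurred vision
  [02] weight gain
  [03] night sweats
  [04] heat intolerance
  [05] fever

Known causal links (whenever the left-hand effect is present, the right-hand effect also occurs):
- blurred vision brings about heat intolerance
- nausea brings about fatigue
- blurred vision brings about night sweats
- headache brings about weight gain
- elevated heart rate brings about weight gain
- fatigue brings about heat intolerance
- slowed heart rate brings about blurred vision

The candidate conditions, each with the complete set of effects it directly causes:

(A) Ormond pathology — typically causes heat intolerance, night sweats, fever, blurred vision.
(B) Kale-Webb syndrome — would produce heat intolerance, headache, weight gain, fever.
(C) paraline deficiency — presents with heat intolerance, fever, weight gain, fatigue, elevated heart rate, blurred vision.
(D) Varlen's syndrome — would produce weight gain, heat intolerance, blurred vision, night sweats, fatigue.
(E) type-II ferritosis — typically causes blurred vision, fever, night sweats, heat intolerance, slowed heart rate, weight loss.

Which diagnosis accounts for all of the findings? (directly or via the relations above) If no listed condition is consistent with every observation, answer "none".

C

Checking each candidate against the observations:
(A) Ormond pathology — does not account for weight gain
(B) Kale-Webb syndrome — does not account for blurred vision, night sweats
(C) paraline deficiency — blurred vision ✓; weight gain ✓; night sweats ✓ (by blurred vision → night sweats); heat intolerance ✓; fever ✓
(D) Varlen's syndrome — does not account for fever
(E) type-II ferritosis — fails on weight gain (predicts weight loss, not weight gain)
Only (C) is consistent with every observation.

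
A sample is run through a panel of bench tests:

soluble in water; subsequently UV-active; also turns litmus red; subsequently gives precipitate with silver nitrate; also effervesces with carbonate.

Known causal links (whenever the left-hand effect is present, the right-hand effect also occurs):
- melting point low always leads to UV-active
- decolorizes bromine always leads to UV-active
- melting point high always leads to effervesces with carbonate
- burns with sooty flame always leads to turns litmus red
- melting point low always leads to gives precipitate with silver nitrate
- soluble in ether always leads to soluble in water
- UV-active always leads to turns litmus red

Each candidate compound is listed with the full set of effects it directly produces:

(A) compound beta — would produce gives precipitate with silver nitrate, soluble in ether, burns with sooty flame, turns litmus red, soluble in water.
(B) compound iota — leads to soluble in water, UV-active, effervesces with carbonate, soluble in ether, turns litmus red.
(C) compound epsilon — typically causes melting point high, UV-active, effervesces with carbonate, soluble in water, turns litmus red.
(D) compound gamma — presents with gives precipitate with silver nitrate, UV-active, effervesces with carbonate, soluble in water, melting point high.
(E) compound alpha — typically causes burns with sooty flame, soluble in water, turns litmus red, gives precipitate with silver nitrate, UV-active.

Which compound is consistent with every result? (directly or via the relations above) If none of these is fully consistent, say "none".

Testing each hypothesis:
(A) compound beta — soluble in water +; UV-active -; turns litmus red +; gives precipitate with silver nitrate +; effervesces with carbonate -
(B) compound iota — soluble in water +; UV-active +; turns litmus red +; gives precipitate with silver nitrate -; effervesces with carbonate +
(C) compound epsilon — does not account for gives precipitate with silver nitrate
(D) compound gamma — accounts for every observation (turns litmus red through UV-active → turns litmus red)
(E) compound alpha — soluble in water +; UV-active +; turns litmus red +; gives precipitate with silver nitrate +; effervesces with carbonate -
(D) is the only candidate with no mismatches.

D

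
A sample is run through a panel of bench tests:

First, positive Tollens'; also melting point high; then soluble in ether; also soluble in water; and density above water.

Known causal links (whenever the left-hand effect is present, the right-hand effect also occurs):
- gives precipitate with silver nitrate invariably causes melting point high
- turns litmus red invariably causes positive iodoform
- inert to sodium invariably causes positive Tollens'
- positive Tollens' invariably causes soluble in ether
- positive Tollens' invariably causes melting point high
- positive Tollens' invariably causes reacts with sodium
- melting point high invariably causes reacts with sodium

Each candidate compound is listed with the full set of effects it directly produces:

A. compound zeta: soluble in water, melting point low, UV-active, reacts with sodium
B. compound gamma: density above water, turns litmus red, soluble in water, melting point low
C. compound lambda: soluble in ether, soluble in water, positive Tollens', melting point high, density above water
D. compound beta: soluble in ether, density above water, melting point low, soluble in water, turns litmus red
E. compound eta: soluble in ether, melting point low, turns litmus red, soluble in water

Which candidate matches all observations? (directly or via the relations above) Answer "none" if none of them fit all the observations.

C

Per-candidate check:
(A) compound zeta — positive Tollens' miss; melting point high miss; soluble in ether miss; soluble in water match; density above water miss
(B) compound gamma — fails on positive Tollens', melting point high, soluble in ether (predicts melting point low, not melting point high)
(C) compound lambda — accounts for every observation
(D) compound beta — positive Tollens' miss; melting point high miss; soluble in ether match; soluble in water match; density above water match
(E) compound eta — fails on positive Tollens', melting point high, density above water (predicts melting point low, not melting point high)
(C) is the only candidate with no mismatches.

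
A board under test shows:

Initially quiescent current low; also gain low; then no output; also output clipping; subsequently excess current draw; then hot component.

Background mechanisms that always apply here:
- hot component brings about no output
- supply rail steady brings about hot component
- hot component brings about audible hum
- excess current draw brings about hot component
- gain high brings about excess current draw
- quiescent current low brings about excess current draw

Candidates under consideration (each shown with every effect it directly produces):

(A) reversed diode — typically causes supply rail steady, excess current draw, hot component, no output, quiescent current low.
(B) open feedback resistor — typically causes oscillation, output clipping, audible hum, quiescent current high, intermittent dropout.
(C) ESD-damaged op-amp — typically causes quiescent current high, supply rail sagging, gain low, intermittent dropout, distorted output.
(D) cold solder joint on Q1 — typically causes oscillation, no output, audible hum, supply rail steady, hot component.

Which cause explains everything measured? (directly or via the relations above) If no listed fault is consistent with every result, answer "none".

none

Per-candidate check:
(A) reversed diode — quiescent current low yes; gain low NO; no output yes; output clipping NO; excess current draw yes; hot component yes
(B) open feedback resistor — quiescent current low NO; gain low NO; no output NO; output clipping yes; excess current draw NO; hot component NO
(C) ESD-damaged op-amp — quiescent current low NO; gain low yes; no output NO; output clipping NO; excess current draw NO; hot component NO
(D) cold solder joint on Q1 — quiescent current low NO; gain low NO; no output yes; output clipping NO; excess current draw NO; hot component yes
No candidate is consistent with all observations.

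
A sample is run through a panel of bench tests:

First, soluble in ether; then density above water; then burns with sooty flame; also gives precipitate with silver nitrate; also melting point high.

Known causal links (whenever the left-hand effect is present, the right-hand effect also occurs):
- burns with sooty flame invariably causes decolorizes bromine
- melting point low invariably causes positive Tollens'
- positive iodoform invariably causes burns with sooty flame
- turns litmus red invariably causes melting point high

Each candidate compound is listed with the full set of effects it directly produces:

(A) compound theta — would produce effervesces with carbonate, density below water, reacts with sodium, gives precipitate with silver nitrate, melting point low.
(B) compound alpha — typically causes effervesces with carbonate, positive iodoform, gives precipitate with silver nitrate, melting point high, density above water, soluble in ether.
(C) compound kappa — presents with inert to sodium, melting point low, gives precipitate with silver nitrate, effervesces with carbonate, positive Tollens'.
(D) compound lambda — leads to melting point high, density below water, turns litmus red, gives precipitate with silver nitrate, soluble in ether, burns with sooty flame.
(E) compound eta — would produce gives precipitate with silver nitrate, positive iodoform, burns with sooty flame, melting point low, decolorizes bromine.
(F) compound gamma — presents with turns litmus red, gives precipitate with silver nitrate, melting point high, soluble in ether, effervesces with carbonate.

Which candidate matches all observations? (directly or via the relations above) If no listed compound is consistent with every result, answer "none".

Testing each hypothesis:
(A) compound theta — soluble in ether miss; density above water miss; burns with sooty flame miss; gives precipitate with silver nitrate match; melting point high miss
(B) compound alpha — accounts for every observation (burns with sooty flame via positive iodoform → burns with sooty flame)
(C) compound kappa — soluble in ether miss; density above water miss; burns with sooty flame miss; gives precipitate with silver nitrate match; melting point high miss
(D) compound lambda — fails on density above water (predicts density below water, not density above water)
(E) compound eta — soluble in ether miss; density above water miss; burns with sooty flame match; gives precipitate with silver nitrate match; melting point high miss
(F) compound gamma — soluble in ether match; density above water miss; burns with sooty flame miss; gives precipitate with silver nitrate match; melting point high match
(B) is the only candidate with no mismatches.

B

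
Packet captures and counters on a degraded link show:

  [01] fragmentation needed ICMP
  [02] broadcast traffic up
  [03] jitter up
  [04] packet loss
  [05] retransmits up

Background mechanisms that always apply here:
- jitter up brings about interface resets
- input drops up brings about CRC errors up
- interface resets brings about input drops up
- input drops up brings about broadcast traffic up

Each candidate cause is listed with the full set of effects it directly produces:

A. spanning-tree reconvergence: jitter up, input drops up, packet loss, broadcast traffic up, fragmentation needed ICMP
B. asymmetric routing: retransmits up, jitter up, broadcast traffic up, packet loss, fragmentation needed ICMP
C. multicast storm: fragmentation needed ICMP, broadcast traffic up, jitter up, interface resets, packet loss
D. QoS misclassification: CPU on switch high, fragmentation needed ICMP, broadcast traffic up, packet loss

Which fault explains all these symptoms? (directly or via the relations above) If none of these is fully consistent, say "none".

B

Checking each candidate against the observations:
(A) spanning-tree reconvergence — does not account for retransmits up
(B) asymmetric routing — fragmentation needed ICMP yes; broadcast traffic up yes; jitter up yes; packet loss yes; retransmits up yes
(C) multicast storm — does not account for retransmits up
(D) QoS misclassification — fragmentation needed ICMP yes; broadcast traffic up yes; jitter up NO; packet loss yes; retransmits up NO
(B) is the only candidate with no mismatches.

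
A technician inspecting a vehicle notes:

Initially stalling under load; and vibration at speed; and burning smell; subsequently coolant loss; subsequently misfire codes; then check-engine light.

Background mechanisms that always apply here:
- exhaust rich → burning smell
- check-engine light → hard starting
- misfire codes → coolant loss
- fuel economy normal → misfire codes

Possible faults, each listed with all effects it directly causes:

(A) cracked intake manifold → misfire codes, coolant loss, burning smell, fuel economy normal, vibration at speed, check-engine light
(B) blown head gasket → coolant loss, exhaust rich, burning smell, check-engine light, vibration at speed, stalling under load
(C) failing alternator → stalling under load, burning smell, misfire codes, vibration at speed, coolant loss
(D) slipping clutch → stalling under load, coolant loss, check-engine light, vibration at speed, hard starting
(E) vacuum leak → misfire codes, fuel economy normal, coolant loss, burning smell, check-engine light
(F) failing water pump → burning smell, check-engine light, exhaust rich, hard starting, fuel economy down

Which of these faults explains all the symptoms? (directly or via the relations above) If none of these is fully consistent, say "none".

Per-candidate check:
(A) cracked intake manifold — stalling under load NO; vibration at speed yes; burning smell yes; coolant loss yes; misfire codes yes; check-engine light yes
(B) blown head gasket — stalling under load yes; vibration at speed yes; burning smell yes; coolant loss yes; misfire codes NO; check-engine light yes
(C) failing alternator — does not account for check-engine light
(D) slipping clutch — does not account for burning smell, misfire codes
(E) vacuum leak — does not account for stalling under load, vibration at speed
(F) failing water pump — does not account for stalling under load, vibration at speed, coolant loss, misfire codes
None of the listed candidates fits everything.

none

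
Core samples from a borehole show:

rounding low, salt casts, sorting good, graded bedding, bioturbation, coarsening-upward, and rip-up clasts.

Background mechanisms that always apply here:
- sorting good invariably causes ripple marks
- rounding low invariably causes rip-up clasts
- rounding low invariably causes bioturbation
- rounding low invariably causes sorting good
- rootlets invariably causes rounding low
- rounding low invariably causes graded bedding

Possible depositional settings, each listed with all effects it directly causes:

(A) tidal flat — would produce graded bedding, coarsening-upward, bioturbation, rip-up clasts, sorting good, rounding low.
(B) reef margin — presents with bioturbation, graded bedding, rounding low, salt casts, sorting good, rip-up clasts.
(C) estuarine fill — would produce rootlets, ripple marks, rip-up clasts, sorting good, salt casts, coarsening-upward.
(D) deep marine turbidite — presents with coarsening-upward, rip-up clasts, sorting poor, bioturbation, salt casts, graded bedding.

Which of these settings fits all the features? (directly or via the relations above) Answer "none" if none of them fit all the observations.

Testing each hypothesis:
(A) tidal flat — rounding low ✓; salt casts ✗; sorting good ✓; graded bedding ✓; bioturbation ✓; coarsening-upward ✓; rip-up clasts ✓
(B) reef margin — rounding low ✓; salt casts ✓; sorting good ✓; graded bedding ✓; bioturbation ✓; coarsening-upward ✗; rip-up clasts ✓
(C) estuarine fill — accounts for every observation (rounding low via rootlets → rounding low)
(D) deep marine turbidite — rounding low ✗; salt casts ✓; sorting good ✗; graded bedding ✓; bioturbation ✓; coarsening-upward ✓; rip-up clasts ✓
(C) alone accounts for all the evidence.

C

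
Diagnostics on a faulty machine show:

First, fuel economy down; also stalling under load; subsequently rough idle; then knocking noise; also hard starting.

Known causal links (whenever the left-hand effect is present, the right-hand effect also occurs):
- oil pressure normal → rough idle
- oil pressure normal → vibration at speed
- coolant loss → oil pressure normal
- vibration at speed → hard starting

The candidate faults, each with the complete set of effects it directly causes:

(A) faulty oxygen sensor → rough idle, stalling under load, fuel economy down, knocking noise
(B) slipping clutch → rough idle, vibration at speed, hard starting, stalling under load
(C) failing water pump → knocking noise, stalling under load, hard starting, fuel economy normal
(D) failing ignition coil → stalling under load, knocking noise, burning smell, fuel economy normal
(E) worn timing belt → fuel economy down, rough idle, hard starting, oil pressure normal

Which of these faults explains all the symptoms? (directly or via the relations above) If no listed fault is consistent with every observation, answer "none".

none

Checking each candidate against the observations:
(A) faulty oxygen sensor — fuel economy down +; stalling under load +; rough idle +; knocking noise +; hard starting -
(B) slipping clutch — does not account for fuel economy down, knocking noise
(C) failing water pump — fails on fuel economy down, rough idle (predicts fuel economy normal, not fuel economy down)
(D) failing ignition coil — fuel economy down -; stalling under load +; rough idle -; knocking noise +; hard starting -
(E) worn timing belt — fuel economy down +; stalling under load -; rough idle +; knocking noise -; hard starting +
None of the listed candidates fits everything.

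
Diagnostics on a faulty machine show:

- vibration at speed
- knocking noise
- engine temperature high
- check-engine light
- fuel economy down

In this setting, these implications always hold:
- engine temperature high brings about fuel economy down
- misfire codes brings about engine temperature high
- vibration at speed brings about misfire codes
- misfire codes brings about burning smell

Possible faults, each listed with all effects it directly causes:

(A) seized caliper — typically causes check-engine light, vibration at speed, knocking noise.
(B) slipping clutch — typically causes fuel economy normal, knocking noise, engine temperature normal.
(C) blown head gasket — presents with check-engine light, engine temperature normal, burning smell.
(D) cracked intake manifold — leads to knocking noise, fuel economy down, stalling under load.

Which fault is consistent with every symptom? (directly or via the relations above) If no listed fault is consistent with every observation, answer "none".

A

Per-candidate check:
(A) seized caliper — accounts for every observation (engine temperature high by vibration at speed → misfire codes → engine temperature high)
(B) slipping clutch — vibration at speed -; knocking noise +; engine temperature high -; check-engine light -; fuel economy down -
(C) blown head gasket — fails on vibration at speed, knocking noise, engine temperature high, fuel economy down (predicts engine temperature normal, not engine temperature high)
(D) cracked intake manifold — vibration at speed -; knocking noise +; engine temperature high -; check-engine light -; fuel economy down +
Only (A) is consistent with every observation.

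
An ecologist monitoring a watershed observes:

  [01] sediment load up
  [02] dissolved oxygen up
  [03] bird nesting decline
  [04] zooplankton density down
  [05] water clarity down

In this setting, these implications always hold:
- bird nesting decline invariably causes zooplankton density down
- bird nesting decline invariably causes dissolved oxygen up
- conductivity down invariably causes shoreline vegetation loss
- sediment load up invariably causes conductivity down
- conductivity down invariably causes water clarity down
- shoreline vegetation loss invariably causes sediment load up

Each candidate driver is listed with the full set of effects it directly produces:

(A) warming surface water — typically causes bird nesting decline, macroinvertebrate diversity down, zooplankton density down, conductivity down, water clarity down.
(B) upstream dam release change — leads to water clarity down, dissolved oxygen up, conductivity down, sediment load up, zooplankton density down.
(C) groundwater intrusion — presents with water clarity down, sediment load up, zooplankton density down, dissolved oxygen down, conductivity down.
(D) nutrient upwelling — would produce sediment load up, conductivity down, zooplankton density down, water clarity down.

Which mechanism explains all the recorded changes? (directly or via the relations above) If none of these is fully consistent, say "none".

Per-candidate check:
(A) warming surface water — accounts for every observation (sediment load up by conductivity down → shoreline vegetation loss → sediment load up)
(B) upstream dam release change — sediment load up match; dissolved oxygen up match; bird nesting decline miss; zooplankton density down match; water clarity down match
(C) groundwater intrusion — fails on dissolved oxygen up, bird nesting decline (predicts dissolved oxygen down, not dissolved oxygen up)
(D) nutrient upwelling — does not account for dissolved oxygen up, bird nesting decline
Only (A) is consistent with every observation.

A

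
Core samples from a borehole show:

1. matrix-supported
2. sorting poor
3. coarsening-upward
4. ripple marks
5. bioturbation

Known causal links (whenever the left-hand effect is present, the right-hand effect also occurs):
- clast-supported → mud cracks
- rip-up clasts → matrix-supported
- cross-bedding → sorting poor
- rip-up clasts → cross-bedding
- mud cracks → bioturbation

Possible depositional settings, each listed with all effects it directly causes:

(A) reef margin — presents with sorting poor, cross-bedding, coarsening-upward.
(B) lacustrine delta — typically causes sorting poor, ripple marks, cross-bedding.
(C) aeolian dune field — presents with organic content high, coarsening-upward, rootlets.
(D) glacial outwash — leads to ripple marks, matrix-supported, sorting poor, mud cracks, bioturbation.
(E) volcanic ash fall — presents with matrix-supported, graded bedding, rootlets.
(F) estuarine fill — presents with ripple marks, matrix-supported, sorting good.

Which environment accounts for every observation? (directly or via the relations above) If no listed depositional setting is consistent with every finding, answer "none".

Testing each hypothesis:
(A) reef margin — matrix-supported ✗; sorting poor ✓; coarsening-upward ✓; ripple marks ✗; bioturbation ✗
(B) lacustrine delta — matrix-supported ✗; sorting poor ✓; coarsening-upward ✗; ripple marks ✓; bioturbation ✗
(C) aeolian dune field — matrix-supported ✗; sorting poor ✗; coarsening-upward ✓; ripple marks ✗; bioturbation ✗
(D) glacial outwash — matrix-supported ✓; sorting poor ✓; coarsening-upward ✗; ripple marks ✓; bioturbation ✓
(E) volcanic ash fall — does not account for sorting poor, coarsening-upward, ripple marks, bioturbation
(F) estuarine fill — fails on sorting poor, coarsening-upward, bioturbation (predicts sorting good, not sorting poor)
No candidate is consistent with all observations.

none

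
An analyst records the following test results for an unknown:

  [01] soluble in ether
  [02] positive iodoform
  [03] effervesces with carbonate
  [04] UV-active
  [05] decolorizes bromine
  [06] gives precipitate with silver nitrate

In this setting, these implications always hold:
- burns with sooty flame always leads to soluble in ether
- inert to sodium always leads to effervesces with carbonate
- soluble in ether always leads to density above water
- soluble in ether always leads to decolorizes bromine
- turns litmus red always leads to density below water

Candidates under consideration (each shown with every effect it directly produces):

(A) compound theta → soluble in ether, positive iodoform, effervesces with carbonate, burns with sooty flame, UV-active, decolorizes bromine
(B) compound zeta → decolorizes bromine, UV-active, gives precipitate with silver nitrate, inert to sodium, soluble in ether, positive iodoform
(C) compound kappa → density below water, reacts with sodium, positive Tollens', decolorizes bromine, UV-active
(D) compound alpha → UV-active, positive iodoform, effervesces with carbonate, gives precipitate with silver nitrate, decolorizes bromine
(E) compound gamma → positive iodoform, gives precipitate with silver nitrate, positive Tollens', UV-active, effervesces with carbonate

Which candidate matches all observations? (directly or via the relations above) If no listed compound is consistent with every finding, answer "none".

B

For each candidate, compare predicted effects to what was observed:
(A) compound theta — does not account for gives precipitate with silver nitrate
(B) compound zeta — accounts for every observation (effervesces with carbonate by inert to sodium → effervesces with carbonate)
(C) compound kappa — soluble in ether miss; positive iodoform miss; effervesces with carbonate miss; UV-active match; decolorizes bromine match; gives precipitate with silver nitrate miss
(D) compound alpha — soluble in ether miss; positive iodoform match; effervesces with carbonate match; UV-active match; decolorizes bromine match; gives precipitate with silver nitrate match
(E) compound gamma — soluble in ether miss; positive iodoform match; effervesces with carbonate match; UV-active match; decolorizes bromine miss; gives precipitate with silver nitrate match
(B) alone accounts for all the evidence.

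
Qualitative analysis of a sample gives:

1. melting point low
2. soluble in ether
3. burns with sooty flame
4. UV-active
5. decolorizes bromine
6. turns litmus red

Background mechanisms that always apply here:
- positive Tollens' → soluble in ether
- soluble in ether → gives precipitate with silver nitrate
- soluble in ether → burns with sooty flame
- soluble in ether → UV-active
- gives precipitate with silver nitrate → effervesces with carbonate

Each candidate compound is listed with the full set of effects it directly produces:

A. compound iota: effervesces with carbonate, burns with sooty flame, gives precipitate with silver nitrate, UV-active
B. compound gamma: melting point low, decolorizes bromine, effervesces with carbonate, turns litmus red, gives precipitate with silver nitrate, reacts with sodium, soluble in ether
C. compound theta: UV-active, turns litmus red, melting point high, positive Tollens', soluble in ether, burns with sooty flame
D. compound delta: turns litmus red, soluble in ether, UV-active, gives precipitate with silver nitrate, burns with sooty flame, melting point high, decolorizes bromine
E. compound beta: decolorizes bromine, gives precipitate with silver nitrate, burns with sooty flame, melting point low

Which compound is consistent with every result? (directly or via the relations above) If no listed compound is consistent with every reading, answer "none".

Checking each candidate against the observations:
(A) compound iota — does not account for melting point low, soluble in ether, decolorizes bromine, turns litmus red
(B) compound gamma — accounts for every observation (burns with sooty flame via soluble in ether → burns with sooty flame)
(C) compound theta — fails on melting point low, decolorizes bromine (predicts melting point high, not melting point low)
(D) compound delta — fails on melting point low (predicts melting point high, not melting point low)
(E) compound beta — melting point low +; soluble in ether -; burns with sooty flame +; UV-active -; decolorizes bromine +; turns litmus red -
(B) is the only candidate with no mismatches.

B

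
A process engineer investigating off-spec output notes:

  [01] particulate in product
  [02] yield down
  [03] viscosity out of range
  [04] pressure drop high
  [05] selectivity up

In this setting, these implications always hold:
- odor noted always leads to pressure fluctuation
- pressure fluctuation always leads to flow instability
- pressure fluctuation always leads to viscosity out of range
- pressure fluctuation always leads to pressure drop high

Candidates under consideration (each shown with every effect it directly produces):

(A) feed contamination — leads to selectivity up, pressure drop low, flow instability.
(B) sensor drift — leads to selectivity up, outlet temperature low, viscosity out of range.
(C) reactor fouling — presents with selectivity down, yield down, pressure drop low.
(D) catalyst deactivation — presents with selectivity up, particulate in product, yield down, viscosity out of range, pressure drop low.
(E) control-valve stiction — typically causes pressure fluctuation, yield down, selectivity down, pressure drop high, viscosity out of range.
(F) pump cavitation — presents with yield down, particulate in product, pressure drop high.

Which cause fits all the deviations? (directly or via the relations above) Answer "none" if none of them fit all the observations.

Checking each candidate against the observations:
(A) feed contamination — fails on particulate in product, yield down, viscosity out of range, pressure drop high (predicts pressure drop low, not pressure drop high)
(B) sensor drift — particulate in product -; yield down -; viscosity out of range +; pressure drop high -; selectivity up +
(C) reactor fouling — particulate in product -; yield down +; viscosity out of range -; pressure drop high -; selectivity up -
(D) catalyst deactivation — particulate in product +; yield down +; viscosity out of range +; pressure drop high -; selectivity up +
(E) control-valve stiction — particulate in product -; yield down +; viscosity out of range +; pressure drop high +; selectivity up -
(F) pump cavitation — particulate in product +; yield down +; viscosity out of range -; pressure drop high +; selectivity up -
No candidate is consistent with all observations.

none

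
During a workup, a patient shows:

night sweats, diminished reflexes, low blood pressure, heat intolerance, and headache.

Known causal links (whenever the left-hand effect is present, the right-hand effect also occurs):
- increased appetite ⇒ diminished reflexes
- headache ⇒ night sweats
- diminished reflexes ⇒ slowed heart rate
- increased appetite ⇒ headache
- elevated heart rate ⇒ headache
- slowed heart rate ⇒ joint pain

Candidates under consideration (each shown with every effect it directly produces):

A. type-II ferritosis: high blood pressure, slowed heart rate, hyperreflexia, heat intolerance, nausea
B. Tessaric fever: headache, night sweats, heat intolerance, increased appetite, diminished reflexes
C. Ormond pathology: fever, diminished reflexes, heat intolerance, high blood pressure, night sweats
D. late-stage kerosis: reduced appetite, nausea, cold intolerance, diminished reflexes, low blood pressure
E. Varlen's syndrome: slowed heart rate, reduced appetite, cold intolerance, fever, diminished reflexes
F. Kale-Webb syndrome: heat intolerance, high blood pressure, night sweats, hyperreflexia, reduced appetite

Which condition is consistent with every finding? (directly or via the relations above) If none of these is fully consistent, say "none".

For each candidate, compare predicted effects to what was observed:
(A) type-II ferritosis — fails on night sweats, diminished reflexes, low blood pressure, headache (predicts hyperreflexia, not diminished reflexes; predicts high blood pressure, not low blood pressure)
(B) Tessaric fever — night sweats match; diminished reflexes match; low blood pressure miss; heat intolerance match; headache match
(C) Ormond pathology — night sweats match; diminished reflexes match; low blood pressure miss; heat intolerance match; headache miss
(D) late-stage kerosis — night sweats miss; diminished reflexes match; low blood pressure match; heat intolerance miss; headache miss
(E) Varlen's syndrome — night sweats miss; diminished reflexes match; low blood pressure miss; heat intolerance miss; headache miss
(F) Kale-Webb syndrome — night sweats match; diminished reflexes miss; low blood pressure miss; heat intolerance match; headache miss
Every candidate fails on at least one observation.

none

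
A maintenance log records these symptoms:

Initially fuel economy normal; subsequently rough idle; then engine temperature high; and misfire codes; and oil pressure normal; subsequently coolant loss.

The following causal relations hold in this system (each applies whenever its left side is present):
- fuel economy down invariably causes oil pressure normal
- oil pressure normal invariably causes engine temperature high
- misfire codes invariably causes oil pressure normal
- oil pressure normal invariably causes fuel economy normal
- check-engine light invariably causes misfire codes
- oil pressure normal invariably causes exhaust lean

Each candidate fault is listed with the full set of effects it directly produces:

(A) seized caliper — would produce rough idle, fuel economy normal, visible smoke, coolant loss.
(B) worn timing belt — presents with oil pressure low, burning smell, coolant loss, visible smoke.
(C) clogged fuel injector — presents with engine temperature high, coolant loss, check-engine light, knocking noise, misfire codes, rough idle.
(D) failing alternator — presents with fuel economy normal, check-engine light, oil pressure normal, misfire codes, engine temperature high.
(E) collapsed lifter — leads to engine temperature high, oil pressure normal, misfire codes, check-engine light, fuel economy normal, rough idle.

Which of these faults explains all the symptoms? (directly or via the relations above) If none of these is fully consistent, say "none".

C

Per-candidate check:
(A) seized caliper — does not account for engine temperature high, misfire codes, oil pressure normal
(B) worn timing belt — fuel economy normal miss; rough idle miss; engine temperature high miss; misfire codes miss; oil pressure normal miss; coolant loss match
(C) clogged fuel injector — fuel economy normal match (by misfire codes → oil pressure normal → fuel economy normal); rough idle match; engine temperature high match; misfire codes match; oil pressure normal match (by misfire codes → oil pressure normal); coolant loss match
(D) failing alternator — fuel economy normal match; rough idle miss; engine temperature high match; misfire codes match; oil pressure normal match; coolant loss miss
(E) collapsed lifter — does not account for coolant loss
(C) is the only candidate with no mismatches.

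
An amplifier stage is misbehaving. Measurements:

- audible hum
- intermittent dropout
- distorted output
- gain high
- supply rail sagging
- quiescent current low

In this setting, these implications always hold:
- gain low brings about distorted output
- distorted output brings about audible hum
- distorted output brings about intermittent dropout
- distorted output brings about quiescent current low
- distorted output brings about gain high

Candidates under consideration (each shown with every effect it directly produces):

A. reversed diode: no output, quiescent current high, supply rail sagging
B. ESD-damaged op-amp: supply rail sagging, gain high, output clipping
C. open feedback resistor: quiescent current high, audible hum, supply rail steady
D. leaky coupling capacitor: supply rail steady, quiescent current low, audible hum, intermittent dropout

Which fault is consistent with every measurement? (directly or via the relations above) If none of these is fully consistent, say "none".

For each candidate, compare predicted effects to what was observed:
(A) reversed diode — fails on audible hum, intermittent dropout, distorted output, gain high, quiescent current low (predicts quiescent current high, not quiescent current low)
(B) ESD-damaged op-amp — does not account for audible hum, intermittent dropout, distorted output, quiescent current low
(C) open feedback resistor — audible hum +; intermittent dropout -; distorted output -; gain high -; supply rail sagging -; quiescent current low -
(D) leaky coupling capacitor — fails on distorted output, gain high, supply rail sagging (predicts supply rail steady, not supply rail sagging)
No candidate is consistent with all observations.

none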